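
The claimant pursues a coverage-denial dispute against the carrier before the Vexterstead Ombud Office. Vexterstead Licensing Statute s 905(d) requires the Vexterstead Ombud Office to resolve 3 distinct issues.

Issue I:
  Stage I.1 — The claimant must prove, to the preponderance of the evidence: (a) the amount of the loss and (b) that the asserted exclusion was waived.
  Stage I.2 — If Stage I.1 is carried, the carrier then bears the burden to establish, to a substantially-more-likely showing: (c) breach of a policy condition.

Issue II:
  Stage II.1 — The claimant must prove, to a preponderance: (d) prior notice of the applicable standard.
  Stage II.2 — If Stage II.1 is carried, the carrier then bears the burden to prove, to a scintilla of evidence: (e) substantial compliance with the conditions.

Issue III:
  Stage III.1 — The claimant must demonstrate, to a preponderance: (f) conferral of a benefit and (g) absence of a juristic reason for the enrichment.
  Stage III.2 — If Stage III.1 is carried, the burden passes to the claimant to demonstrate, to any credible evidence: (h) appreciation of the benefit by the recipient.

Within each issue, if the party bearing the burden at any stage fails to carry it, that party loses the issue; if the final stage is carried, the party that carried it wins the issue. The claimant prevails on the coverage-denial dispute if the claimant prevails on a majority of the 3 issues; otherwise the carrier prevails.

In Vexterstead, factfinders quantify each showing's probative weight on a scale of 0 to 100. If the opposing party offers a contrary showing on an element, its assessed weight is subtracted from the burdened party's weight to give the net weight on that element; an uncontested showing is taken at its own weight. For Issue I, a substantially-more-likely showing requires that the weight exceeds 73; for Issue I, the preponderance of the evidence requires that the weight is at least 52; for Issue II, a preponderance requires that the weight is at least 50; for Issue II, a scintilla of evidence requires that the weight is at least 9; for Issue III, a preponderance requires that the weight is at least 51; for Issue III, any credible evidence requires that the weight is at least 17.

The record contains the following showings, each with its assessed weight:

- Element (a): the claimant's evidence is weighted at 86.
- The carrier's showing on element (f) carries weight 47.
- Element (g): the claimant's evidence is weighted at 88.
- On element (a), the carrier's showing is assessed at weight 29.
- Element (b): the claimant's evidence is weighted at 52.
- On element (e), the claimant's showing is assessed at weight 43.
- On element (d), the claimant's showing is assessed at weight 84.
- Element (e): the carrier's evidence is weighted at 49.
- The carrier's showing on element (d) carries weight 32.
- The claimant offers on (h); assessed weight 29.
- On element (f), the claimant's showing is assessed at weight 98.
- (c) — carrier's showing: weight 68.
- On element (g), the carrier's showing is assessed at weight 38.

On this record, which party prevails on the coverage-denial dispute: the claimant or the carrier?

claimant

— Issue I —
Stage I.1 — burden on claimant; standard: the preponderance of the evidence (weight is at least 52).
    (a): 86 − 29 = 57 ≥ 52 [met]
    (b): 52 ≥ 52 [met]
  All elements met. The burden passes to the carrier.
Stage I.2 — burden on carrier; standard: a substantially-more-likely showing (weight exceeds 73).
    (c): 68 ≤ 73 [not met]
  Not every element is met, so the carrier fails to carry Stage I.2.
So the claimant prevails on this issue.
— Issue II —
Stage II.1 (claimant, a preponderance, weight is at least 50): (d) net 84−32=52 ≥ 50 — meets.
  Stage II.1 carried; the burden shifts to the carrier.
Stage II.2 (carrier, a scintilla of evidence, weight is at least 9): (e) net 49−43=6 < 9 — fails.
  Stage II.2 not carried; the carrier fails its burden.
So the claimant prevails on this issue.
— Issue III —
At Stage III.1 the claimant must meet a preponderance (weight is at least 51): on (f) the weight is 98 less the opposing 47 gives net 51, which does reach 51, so (f) meets the standard; on (g) the weight is 88 less the opposing 38 gives net 50, < 51, so (g) does not meet the standard.
  Not every element is met, so the claimant fails to carry Stage III.1.
So the carrier prevails on this issue.
Per-issue: Issue I → claimant; Issue II → claimant; Issue III → carrier. The claimant must prevail on a majority of issues; overall, the claimant prevails.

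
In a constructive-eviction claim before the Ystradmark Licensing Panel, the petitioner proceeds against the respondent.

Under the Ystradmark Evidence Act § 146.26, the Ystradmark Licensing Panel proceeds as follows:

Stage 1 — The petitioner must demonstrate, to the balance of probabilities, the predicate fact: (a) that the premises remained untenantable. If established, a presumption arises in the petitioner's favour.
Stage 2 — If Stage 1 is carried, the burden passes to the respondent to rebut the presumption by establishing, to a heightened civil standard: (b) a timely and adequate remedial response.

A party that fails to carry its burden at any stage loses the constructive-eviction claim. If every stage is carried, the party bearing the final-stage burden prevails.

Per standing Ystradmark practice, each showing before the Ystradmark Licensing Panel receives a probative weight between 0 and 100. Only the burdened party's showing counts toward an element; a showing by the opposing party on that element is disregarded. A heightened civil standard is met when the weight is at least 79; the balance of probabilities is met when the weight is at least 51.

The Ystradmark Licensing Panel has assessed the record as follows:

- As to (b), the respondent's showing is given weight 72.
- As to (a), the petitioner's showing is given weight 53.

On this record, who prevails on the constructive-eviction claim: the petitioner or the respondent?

petitioner

Stage 1 (petitioner, the balance of probabilities, weight is at least 51): (a) 53 ≥ 51 — meets.
  The petitioner carries Stage 1; the respondent now bears the burden.
Stage 2 (respondent, a heightened civil standard, weight is at least 79): (b) 72 < 79 — fails.
  The respondent does not carry Stage 2.
The analysis ends at Stage 2; the petitioner prevails.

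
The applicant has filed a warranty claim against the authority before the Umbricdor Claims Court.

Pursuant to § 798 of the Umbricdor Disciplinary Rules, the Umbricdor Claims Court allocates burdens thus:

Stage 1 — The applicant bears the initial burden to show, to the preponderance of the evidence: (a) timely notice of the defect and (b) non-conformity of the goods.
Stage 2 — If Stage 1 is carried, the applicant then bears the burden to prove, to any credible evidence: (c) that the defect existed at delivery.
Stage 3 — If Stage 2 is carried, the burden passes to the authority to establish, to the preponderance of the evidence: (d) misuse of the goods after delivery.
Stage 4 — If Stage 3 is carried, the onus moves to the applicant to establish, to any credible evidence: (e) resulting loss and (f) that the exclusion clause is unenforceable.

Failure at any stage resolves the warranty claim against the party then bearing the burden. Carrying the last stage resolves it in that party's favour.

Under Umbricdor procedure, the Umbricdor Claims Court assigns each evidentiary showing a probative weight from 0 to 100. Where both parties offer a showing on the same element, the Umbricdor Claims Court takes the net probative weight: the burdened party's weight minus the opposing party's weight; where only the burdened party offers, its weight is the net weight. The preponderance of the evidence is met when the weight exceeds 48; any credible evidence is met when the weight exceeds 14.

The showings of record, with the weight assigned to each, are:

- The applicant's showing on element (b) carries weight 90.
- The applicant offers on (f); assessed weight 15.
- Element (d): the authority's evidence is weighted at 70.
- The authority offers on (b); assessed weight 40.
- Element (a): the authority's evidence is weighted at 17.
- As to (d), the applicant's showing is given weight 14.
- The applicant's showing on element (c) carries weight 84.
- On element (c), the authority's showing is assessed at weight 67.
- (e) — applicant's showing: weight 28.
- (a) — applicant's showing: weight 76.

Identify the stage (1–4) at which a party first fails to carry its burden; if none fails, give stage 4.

Stage 1 (applicant, the preponderance of the evidence, weight exceeds 48): (a) net 76−17=59 > 48 — meets; (b) net 90−40=50 > 48 — meets.
  Stage 1 is satisfied; the applicant continues to bear the burden.
Stage 2 (applicant, any credible evidence, weight exceeds 14): (c) net 84−67=17 > 14 — meets.
  Stage 2 is satisfied; the onus moves to the authority.
Stage 3 (authority, the preponderance of the evidence, weight exceeds 48): (d) net 70−14=56 > 48 — meets.
  All elements met. The burden passes to the applicant.
Stage 4 (applicant, any credible evidence, weight exceeds 14): (e) 28 > 14 — meets; (f) 15 > 14 — meets.
  All elements met at the final stage.
All stages carried — the applicant prevails.

stage 4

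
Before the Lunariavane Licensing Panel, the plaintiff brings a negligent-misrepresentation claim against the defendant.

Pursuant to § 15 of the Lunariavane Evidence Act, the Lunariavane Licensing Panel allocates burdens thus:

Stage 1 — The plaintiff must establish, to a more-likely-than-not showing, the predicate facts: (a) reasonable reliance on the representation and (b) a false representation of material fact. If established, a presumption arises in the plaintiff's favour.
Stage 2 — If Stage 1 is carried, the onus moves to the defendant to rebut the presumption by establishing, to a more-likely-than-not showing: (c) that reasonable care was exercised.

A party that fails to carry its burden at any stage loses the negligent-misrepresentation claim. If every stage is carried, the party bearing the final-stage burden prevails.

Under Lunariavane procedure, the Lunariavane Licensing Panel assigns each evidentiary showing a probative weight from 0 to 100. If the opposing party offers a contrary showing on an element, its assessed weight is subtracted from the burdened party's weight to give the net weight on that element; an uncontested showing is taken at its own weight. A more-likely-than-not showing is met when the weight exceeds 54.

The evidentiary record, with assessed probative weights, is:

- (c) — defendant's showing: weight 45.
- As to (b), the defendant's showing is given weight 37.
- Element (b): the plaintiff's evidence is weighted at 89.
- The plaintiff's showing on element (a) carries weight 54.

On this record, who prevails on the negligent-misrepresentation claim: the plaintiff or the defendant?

Stage 1 — burden on plaintiff; standard: a more-likely-than-not showing (weight exceeds 54).
    (a): 54 ≤ 54 [not met]
    (b): 89 − 37 = 52 ≤ 54 [not met]
  Stage 1 not carried; the plaintiff fails its burden.
The analysis ends at Stage 1; the defendant prevails.

defendant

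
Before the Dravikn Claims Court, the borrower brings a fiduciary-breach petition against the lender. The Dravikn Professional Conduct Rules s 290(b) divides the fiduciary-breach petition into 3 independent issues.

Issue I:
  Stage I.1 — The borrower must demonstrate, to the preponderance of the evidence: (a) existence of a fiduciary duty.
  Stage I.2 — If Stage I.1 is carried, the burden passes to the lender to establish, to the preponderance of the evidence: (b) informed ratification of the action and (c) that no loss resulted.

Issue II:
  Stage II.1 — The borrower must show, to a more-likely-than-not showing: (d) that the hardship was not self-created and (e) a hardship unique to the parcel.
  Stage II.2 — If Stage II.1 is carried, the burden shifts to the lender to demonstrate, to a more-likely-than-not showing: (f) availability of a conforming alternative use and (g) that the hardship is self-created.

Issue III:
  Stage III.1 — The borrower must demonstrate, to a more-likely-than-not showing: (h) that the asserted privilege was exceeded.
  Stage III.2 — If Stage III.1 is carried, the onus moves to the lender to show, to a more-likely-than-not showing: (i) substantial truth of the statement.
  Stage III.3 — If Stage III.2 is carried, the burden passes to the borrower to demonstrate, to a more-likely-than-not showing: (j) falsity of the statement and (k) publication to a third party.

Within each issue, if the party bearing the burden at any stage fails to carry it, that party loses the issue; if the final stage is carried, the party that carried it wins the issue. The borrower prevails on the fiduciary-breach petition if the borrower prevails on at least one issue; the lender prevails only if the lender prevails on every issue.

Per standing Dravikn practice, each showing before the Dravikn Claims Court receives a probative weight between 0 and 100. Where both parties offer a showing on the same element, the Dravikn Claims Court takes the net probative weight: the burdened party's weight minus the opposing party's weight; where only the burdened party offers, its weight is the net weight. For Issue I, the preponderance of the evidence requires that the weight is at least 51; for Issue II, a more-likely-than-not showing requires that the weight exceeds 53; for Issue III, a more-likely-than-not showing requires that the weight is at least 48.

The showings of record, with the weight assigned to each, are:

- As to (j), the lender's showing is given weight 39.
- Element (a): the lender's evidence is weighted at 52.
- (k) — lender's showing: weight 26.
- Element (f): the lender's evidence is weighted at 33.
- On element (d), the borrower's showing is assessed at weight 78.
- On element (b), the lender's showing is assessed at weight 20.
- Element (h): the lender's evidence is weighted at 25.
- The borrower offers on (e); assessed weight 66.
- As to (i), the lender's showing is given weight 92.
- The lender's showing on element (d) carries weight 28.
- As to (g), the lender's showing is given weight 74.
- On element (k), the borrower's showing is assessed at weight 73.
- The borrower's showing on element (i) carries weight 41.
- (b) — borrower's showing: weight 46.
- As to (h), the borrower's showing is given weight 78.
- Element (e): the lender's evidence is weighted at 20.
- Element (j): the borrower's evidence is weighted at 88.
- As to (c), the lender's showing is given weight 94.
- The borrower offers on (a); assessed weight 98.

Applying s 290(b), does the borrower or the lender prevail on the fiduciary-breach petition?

lender

— Issue I —
At Stage I.1 the borrower must meet the preponderance of the evidence (weight is at least 51): on (a) the weight is 98 less the opposing 52 gives net 46, < 51, so (a) does not meet the standard.
  Not every element is met, so the borrower fails to carry Stage I.1.
The lender prevails on this issue.
— Issue II —
At Stage II.1 the borrower must meet a more-likely-than-not showing (weight exceeds 53): on (d) the weight is 78 less the opposing 28 gives net 50, which does not exceed 53, so (d) does not meet the standard; on (e) the weight is 66 less the opposing 20 gives net 46, which does not exceed 53, so (e) does not meet the standard.
  Stage II.1 not carried; the borrower fails its burden.
So the lender prevails on this issue.
— Issue III —
Stage III.1 (borrower, a more-likely-than-not showing, weight is at least 48): (h) net 78−25=53 ≥ 48 — meets.
  All elements met. The burden passes to the lender.
Stage III.2 (lender, a more-likely-than-not showing, weight is at least 48): (i) net 92−41=51 ≥ 48 — meets.
  The lender carries Stage III.2; the borrower now bears the burden.
Stage III.3 (borrower, a more-likely-than-not showing, weight is at least 48): (j) net 88−39=49 ≥ 48 — meets; (k) net 73−26=47 < 48 — fails.
  Stage III.3 not carried; the borrower fails its burden.
So the lender prevails on this issue.
Per-issue: Issue I → lender; Issue II → lender; Issue III → lender. The borrower must prevail on at least one issue; overall, the lender prevails.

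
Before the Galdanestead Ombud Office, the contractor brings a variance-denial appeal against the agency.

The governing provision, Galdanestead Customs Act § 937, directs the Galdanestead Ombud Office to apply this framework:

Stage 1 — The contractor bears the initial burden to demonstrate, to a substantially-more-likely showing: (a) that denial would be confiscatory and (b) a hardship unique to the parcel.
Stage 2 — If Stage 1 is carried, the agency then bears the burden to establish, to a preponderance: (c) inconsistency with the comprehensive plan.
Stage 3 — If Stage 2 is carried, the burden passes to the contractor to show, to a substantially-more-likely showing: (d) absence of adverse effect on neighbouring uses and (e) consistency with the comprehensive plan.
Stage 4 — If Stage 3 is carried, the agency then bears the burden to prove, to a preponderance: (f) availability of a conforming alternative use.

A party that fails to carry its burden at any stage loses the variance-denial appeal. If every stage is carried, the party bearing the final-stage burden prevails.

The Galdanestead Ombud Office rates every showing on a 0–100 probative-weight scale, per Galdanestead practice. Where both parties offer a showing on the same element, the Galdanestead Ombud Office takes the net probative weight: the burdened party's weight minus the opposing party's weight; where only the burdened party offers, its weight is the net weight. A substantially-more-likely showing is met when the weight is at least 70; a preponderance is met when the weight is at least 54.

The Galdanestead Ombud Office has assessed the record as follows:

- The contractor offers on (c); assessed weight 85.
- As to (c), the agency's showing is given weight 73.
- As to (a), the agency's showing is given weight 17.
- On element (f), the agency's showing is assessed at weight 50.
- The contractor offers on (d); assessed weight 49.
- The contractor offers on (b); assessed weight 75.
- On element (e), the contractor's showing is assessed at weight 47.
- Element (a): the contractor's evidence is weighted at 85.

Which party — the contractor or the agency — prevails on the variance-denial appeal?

agency

At Stage 1 the contractor must meet a substantially-more-likely showing (weight is at least 70): on (a) the weight is 85 less the opposing 17 gives net 68, which does not reach 70, so (a) does not meet the standard; on (b) the weight is 75, ≥ 70, so (b) meets the standard.
  Stage 1 not carried; the contractor fails its burden.
The analysis ends at Stage 1; the agency prevails.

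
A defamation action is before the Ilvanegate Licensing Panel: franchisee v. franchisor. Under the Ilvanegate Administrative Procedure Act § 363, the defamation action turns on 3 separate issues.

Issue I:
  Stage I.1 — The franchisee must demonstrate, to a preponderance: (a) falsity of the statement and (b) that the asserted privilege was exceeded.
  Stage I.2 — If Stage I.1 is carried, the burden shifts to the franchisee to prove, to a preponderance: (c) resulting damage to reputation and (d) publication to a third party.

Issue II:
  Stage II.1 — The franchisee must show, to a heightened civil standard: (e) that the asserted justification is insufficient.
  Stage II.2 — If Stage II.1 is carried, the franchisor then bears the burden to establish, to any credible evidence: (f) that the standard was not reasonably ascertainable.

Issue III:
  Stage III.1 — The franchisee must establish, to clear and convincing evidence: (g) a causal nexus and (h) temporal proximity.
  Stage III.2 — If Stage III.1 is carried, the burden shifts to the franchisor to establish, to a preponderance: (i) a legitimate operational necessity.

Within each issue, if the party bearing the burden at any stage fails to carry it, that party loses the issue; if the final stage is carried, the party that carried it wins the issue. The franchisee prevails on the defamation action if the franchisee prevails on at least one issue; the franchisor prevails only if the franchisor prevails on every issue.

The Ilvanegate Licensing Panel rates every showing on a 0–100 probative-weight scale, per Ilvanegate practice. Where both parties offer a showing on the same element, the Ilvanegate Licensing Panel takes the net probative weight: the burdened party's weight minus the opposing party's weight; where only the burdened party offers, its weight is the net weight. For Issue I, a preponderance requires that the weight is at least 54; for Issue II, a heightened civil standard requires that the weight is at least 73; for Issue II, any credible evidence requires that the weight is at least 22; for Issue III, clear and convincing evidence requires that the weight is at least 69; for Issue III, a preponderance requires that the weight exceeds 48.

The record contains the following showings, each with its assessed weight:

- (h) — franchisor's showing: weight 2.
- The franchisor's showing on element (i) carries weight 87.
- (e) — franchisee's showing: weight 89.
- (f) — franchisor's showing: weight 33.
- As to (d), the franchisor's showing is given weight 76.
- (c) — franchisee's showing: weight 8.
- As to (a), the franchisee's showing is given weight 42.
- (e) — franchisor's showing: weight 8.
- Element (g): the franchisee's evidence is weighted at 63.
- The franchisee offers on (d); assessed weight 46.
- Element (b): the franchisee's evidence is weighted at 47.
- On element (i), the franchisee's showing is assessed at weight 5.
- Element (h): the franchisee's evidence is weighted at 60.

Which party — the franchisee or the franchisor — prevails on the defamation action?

franchisor

— Issue I —
Stage I.1 — burden on franchisee; standard: a preponderance (weight is at least 54).
    (a): 42 < 54 [not met]
    (b): 47 < 54 [not met]
  Stage I.1 not carried; the franchisee fails its burden.
So the franchisor prevails on this issue.
— Issue II —
At Stage II.1 the franchisee must meet a heightened civil standard (weight is at least 73): on (e) the weight is 89 less the opposing 8 gives net 81, ≥ 73, so (e) meets the standard.
  All elements met. The burden passes to the franchisor.
At Stage II.2 the franchisor must meet any credible evidence (weight is at least 22): on (f) the weight is 33, which does reach 22, so (f) meets the standard.
  All elements met at the final stage.
All stages carried — the franchisor prevails on this issue.
— Issue III —
Stage III.1 — burden on franchisee; standard: clear and convincing evidence (weight is at least 69).
    (g): 63 < 69 [not met]
    (h): 60 − 2 = 58 < 69 [not met]
  The franchisee does not carry Stage III.1.
The analysis ends at Stage III.1; the franchisor prevails on this issue.
Per-issue: Issue I → franchisor; Issue II → franchisor; Issue III → franchisor. The franchisee must prevail on at least one issue; overall, the franchisor prevails.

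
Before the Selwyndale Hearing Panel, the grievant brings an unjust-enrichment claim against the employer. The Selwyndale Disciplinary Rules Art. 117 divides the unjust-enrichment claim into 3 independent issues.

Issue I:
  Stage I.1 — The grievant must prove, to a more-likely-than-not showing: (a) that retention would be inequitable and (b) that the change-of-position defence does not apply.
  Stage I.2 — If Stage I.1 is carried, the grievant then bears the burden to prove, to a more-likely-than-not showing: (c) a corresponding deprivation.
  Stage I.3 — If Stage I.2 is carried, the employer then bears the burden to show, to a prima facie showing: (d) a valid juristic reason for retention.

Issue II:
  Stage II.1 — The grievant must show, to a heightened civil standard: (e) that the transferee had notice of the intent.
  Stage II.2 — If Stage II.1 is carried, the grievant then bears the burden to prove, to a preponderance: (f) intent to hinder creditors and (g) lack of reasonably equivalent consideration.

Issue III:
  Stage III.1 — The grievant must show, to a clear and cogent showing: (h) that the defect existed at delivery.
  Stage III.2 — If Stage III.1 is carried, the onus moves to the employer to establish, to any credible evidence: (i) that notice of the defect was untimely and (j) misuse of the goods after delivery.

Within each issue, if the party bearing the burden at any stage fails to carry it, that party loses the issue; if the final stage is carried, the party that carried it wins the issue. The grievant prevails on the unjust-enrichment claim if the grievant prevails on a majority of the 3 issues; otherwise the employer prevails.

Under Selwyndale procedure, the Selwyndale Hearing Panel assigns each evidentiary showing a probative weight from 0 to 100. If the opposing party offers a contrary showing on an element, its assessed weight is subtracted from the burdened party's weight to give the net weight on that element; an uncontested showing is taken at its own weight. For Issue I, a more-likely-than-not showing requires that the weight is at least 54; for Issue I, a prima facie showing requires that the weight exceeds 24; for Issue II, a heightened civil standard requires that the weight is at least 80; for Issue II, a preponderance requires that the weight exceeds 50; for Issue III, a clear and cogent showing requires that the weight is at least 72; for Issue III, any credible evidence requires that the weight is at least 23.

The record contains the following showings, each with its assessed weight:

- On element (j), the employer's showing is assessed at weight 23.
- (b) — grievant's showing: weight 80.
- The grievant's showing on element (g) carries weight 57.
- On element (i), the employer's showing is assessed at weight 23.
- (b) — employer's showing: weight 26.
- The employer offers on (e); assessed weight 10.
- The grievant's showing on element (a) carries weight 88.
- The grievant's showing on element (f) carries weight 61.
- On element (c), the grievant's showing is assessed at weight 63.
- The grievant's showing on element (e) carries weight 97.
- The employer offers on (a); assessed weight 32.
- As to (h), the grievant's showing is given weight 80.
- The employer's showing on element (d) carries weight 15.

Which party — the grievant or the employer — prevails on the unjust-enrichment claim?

grievant

— Issue I —
At Stage I.1 the grievant must meet a more-likely-than-not showing (weight is at least 54): on (a) the weight is 88 less the opposing 32 gives net 56, ≥ 54, so (a) meets the standard; on (b) the weight is 80 less the opposing 26 gives net 54, ≥ 54, so (b) meets the standard.
  Stage I.1 is satisfied; the grievant continues to bear the burden.
At Stage I.2 the grievant must meet a more-likely-than-not showing (weight is at least 54): on (c) the weight is 63, ≥ 54, so (c) meets the standard.
  The grievant carries Stage I.2; the employer now bears the burden.
At Stage I.3 the employer must meet a prima facie showing (weight exceeds 24): on (d) the weight is 15, ≤ 24, so (d) does not meet the standard.
  The employer does not carry Stage I.3.
The analysis ends at Stage I.3; the grievant prevails on this issue.
— Issue II —
At Stage II.1 the grievant must meet a heightened civil standard (weight is at least 80): on (e) the weight is 97 less the opposing 10 gives net 87, which does reach 80, so (e) meets the standard.
  Stage II.1 carried; the burden remains with the grievant.
At Stage II.2 the grievant must meet a preponderance (weight exceeds 50): on (f) the weight is 61, which does exceed 50, so (f) meets the standard; on (g) the weight is 57, which does exceed 50, so (g) meets the standard.
  The grievant carries the last stage.
Every stage carried; the grievant prevails on this issue.
— Issue III —
Stage III.1 — burden on grievant; standard: a clear and cogent showing (weight is at least 72).
    (h): 80 ≥ 72 [met]
  Stage III.1 is satisfied; the onus moves to the employer.
Stage III.2 — burden on employer; standard: any credible evidence (weight is at least 23).
    (i): 23 ≥ 23 [met]
    (j): 23 ≥ 23 [met]
  Stage III.2 carried; the final stage is satisfied.
Every stage carried; the employer prevails on this issue.
Per-issue: Issue I → grievant; Issue II → grievant; Issue III → employer. The grievant must prevail on a majority of issues; overall, the grievant prevails.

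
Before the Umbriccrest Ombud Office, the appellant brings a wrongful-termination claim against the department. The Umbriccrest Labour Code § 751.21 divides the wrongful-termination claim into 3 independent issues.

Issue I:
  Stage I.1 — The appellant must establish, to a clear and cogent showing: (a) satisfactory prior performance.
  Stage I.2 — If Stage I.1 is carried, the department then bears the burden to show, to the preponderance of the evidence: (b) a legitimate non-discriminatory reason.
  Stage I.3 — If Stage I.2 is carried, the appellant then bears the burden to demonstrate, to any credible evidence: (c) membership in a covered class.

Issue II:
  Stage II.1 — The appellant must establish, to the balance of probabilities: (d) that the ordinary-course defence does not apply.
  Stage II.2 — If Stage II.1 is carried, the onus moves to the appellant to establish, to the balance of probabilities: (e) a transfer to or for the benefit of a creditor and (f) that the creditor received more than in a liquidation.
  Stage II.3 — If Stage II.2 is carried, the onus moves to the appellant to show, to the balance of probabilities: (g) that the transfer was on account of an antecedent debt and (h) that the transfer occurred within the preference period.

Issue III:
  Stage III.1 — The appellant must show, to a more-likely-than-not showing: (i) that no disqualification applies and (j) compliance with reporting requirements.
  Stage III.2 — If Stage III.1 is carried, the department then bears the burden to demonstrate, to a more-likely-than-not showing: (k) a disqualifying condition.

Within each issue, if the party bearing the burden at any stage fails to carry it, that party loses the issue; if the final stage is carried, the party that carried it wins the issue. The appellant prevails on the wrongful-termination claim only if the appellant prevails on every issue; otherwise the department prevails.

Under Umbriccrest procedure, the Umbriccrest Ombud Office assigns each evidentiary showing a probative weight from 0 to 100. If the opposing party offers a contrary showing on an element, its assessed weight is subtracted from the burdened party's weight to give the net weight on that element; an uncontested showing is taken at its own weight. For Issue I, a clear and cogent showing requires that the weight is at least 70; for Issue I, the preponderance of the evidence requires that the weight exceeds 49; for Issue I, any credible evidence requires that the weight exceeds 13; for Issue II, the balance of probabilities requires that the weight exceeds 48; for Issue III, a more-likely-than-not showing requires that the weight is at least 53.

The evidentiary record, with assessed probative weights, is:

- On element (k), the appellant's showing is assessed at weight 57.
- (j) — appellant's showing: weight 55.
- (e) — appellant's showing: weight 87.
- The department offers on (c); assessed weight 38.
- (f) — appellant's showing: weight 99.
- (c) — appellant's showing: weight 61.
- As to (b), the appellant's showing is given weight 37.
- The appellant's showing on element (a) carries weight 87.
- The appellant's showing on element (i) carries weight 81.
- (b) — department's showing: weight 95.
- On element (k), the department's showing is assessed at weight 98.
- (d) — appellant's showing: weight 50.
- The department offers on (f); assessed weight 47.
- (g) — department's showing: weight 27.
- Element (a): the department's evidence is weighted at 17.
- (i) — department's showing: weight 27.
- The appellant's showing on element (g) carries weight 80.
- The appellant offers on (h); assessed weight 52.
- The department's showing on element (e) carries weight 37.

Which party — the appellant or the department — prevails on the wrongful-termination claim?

— Issue I —
At Stage I.1 the appellant must meet a clear and cogent showing (weight is at least 70): on (a) the weight is 87 less the opposing 17 gives net 70, ≥ 70, so (a) meets the standard.
  The appellant carries Stage I.1; the department now bears the burden.
At Stage I.2 the department must meet the preponderance of the evidence (weight exceeds 49): on (b) the weight is 95 less the opposing 37 gives net 58, > 49, so (b) meets the standard.
  Stage I.2 carried; the burden shifts to the appellant.
At Stage I.3 the appellant must meet any credible evidence (weight exceeds 13): on (c) the weight is 61 less the opposing 38 gives net 23, which does exceed 13, so (c) meets the standard.
  Stage I.3 carried; the final stage is satisfied.
With every stage satisfied, the appellant prevails on this issue.
— Issue II —
Stage II.1 — burden on appellant; standard: the balance of probabilities (weight exceeds 48).
    (d): 50 > 48 [met]
  Stage II.1 carried; the burden remains with the appellant.
Stage II.2 — burden on appellant; standard: the balance of probabilities (weight exceeds 48).
    (e): 87 − 37 = 50 > 48 [met]
    (f): 99 − 47 = 52 > 48 [met]
  Stage II.2 is satisfied; the appellant continues to bear the burden.
Stage II.3 — burden on appellant; standard: the balance of probabilities (weight exceeds 48).
    (g): 80 − 27 = 53 > 48 [met]
    (h): 52 > 48 [met]
  Stage II.3 carried; the final stage is satisfied.
Every stage carried; the appellant prevails on this issue.
— Issue III —
Stage III.1 (appellant, a more-likely-than-not showing, weight is at least 53): (i) net 81−27=54 ≥ 53 — meets; (j) 55 ≥ 53 — meets.
  Stage III.1 carried; the burden shifts to the department.
Stage III.2 (department, a more-likely-than-not showing, weight is at least 53): (k) net 98−57=41 < 53 — fails.
  Stage III.2 not carried; the department fails its burden.
The analysis ends at Stage III.2; the appellant prevails on this issue.
Per-issue: Issue I → appellant; Issue II → appellant; Issue III → appellant. The appellant must prevail on every issue; overall, the appellant prevails.

appellant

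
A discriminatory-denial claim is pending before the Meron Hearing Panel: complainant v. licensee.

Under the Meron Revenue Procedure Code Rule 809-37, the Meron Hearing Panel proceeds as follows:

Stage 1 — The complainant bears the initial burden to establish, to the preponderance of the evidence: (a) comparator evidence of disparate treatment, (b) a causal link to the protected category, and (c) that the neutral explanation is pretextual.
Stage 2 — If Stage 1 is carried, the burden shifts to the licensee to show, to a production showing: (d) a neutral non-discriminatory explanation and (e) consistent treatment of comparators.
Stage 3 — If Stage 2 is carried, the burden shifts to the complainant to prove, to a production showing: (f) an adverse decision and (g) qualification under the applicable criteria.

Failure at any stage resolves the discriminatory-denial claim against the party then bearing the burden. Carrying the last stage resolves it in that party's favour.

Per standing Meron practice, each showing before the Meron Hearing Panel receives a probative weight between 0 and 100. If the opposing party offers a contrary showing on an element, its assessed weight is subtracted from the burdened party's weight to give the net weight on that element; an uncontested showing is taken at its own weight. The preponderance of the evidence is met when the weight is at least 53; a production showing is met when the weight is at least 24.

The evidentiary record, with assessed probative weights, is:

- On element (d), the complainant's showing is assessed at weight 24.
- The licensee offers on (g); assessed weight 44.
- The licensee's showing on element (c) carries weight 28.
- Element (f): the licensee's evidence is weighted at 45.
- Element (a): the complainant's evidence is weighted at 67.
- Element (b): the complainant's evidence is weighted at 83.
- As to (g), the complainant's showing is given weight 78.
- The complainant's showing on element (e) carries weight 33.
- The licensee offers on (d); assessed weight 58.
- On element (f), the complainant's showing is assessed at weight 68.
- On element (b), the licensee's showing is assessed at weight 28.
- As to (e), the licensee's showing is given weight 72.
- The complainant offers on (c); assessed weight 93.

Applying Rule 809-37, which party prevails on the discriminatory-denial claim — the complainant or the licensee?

At Stage 1 the complainant must meet the preponderance of the evidence (weight is at least 53): on (a) the weight is 67, ≥ 53, so (a) meets the standard; on (b) the weight is 83 less the opposing 28 gives net 55, which does reach 53, so (b) meets the standard; on (c) the weight is 93 less the opposing 28 gives net 65, ≥ 53, so (c) meets the standard.
  The complainant carries Stage 1; the licensee now bears the burden.
At Stage 2 the licensee must meet a production showing (weight is at least 24): on (d) the weight is 58 less the opposing 24 gives net 34, which does reach 24, so (d) meets the standard; on (e) the weight is 72 less the opposing 33 gives net 39, ≥ 24, so (e) meets the standard.
  The licensee carries Stage 2; the complainant now bears the burden.
At Stage 3 the complainant must meet a production showing (weight is at least 24): on (f) the weight is 68 less the opposing 45 gives net 23, which does not reach 24, so (f) does not meet the standard; on (g) the weight is 78 less the opposing 44 gives net 34, which does reach 24, so (g) meets the standard.
  The complainant does not carry Stage 3.
The licensee prevails.

licensee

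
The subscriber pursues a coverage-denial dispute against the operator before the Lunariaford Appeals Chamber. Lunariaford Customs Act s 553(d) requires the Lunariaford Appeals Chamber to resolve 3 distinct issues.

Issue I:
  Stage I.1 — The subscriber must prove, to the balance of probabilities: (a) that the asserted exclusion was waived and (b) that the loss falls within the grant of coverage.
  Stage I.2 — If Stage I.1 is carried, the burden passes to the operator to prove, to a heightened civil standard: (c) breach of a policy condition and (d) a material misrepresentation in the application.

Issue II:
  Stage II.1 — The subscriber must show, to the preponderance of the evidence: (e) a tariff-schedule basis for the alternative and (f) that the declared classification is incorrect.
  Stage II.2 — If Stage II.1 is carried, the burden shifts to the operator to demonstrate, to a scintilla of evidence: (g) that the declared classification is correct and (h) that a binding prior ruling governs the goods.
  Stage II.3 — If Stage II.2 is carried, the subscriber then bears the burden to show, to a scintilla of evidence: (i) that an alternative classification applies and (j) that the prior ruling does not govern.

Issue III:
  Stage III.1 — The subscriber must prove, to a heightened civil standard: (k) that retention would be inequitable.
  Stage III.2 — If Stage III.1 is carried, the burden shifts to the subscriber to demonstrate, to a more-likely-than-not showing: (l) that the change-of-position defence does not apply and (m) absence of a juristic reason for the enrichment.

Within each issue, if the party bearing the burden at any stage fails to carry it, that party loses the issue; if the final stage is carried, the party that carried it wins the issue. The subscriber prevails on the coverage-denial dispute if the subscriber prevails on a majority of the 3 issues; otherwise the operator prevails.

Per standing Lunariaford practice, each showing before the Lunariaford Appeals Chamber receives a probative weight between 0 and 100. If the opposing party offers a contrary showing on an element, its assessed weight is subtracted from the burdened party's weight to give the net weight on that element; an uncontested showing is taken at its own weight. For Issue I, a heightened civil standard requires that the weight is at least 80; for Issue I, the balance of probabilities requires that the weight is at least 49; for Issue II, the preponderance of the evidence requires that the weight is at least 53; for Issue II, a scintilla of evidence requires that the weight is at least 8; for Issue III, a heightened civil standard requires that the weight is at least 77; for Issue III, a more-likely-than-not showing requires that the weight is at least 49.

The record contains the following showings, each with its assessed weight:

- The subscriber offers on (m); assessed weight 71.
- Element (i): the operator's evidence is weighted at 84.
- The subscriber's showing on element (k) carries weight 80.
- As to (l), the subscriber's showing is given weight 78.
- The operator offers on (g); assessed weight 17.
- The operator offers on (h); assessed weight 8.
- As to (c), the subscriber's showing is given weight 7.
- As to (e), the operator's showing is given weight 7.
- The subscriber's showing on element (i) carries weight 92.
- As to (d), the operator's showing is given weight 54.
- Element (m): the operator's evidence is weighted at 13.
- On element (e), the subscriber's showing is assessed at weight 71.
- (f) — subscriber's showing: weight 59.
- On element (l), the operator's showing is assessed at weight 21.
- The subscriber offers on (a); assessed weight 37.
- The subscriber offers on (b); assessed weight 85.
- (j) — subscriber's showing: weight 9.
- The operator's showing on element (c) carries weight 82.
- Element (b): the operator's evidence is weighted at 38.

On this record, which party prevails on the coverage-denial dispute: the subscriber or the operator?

— Issue I —
At Stage I.1 the subscriber must meet the balance of probabilities (weight is at least 49): on (a) the weight is 37, < 49, so (a) does not meet the standard; on (b) the weight is 85 less the opposing 38 gives net 47, < 49, so (b) does not meet the standard.
  Stage I.1 not carried; the subscriber fails its burden.
The analysis ends at Stage I.1; the operator prevails on this issue.
— Issue II —
Stage II.1 — burden on subscriber; standard: the preponderance of the evidence (weight is at least 53).
    (e): 71 − 7 = 64 ≥ 53 [met]
    (f): 59 ≥ 53 [met]
  Stage II.1 is satisfied; the onus moves to the operator.
Stage II.2 — burden on operator; standard: a scintilla of evidence (weight is at least 8).
    (g): 17 ≥ 8 [met]
    (h): 8 ≥ 8 [met]
  Stage II.2 is satisfied; the onus moves to the subscriber.
Stage II.3 — burden on subscriber; standard: a scintilla of evidence (weight is at least 8).
    (i): 92 − 84 = 8 ≥ 8 [met]
    (j): 9 ≥ 8 [met]
  Stage II.3 carried; the final stage is satisfied.
All stages carried — the subscriber prevails on this issue.
— Issue III —
Stage III.1 — burden on subscriber; standard: a heightened civil standard (weight is at least 77).
    (k): 80 ≥ 77 [met]
  Stage III.1 carried; the burden remains with the subscriber.
Stage III.2 — burden on subscriber; standard: a more-likely-than-not showing (weight is at least 49).
    (l): 78 − 21 = 57 ≥ 49 [met]
    (m): 71 − 13 = 58 ≥ 49 [met]
  All elements met at the final stage.
With every stage satisfied, the subscriber prevails on this issue.
Per-issue: Issue I → operator; Issue II → subscriber; Issue III → subscriber. The subscriber must prevail on a majority of issues; overall, the subscriber prevails.

subscriber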